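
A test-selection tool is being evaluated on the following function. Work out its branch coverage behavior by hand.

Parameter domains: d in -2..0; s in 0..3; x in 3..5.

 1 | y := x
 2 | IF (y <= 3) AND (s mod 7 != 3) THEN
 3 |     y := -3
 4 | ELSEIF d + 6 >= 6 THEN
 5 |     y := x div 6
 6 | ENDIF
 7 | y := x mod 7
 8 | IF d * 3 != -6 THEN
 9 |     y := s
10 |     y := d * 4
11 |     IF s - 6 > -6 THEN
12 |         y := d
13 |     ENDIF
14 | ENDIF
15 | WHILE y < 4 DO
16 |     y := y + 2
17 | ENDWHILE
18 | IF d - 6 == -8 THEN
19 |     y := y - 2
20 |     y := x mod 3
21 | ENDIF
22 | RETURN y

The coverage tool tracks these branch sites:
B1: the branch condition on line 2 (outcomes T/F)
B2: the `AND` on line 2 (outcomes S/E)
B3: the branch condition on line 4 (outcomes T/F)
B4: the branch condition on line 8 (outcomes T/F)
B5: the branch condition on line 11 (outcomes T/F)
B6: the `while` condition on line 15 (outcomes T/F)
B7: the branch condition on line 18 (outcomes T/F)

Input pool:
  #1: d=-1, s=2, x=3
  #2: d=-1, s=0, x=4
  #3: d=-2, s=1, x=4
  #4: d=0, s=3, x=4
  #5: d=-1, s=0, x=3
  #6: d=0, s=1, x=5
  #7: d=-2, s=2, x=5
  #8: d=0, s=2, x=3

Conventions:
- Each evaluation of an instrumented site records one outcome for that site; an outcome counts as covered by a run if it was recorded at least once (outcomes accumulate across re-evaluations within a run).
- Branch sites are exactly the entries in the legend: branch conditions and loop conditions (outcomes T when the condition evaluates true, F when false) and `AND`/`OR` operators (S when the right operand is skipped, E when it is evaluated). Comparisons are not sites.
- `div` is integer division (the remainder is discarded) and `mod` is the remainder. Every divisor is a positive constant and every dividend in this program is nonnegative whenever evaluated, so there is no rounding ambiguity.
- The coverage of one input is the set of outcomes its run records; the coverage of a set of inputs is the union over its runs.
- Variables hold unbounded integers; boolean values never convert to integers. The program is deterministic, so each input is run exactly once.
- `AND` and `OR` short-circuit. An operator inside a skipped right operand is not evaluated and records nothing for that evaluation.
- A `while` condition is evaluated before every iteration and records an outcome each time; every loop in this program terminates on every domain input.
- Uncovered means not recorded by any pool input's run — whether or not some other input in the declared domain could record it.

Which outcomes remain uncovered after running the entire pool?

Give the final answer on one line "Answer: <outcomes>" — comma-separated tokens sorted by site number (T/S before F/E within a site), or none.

run #1 (d=-1, s=2, x=3) runs B2->E, B1->T, B4->T, B5->T, B6->T, B6->T, B6->T, B6->F, B7->F; records B1=T, B2=E, B4=T, B5=T, B6=T, B6=F, B7=F
run #2 (d=-1, s=0, x=4) runs B2->S, B1->F, B3->F, B4->T, B5->F, B6->T, B6->T, B6->T, B6->T, B6->F, B7->F; records B1=F, B2=S, B3=F, B4=T, B5=F, B6=T, B6=F, B7=F
run #3 (d=-2, s=1, x=4) runs B2->S, B1->F, B3->F, B4->F, B6->F, B7->T; records B1=F, B2=S, B3=F, B4=F, B6=F, B7=T
run #4 (d=0, s=3, x=4) runs B2->S, B1->F, B3->T, B4->T, B5->T, B6->T, B6->T, B6->F, B7->F; records B1=F, B2=S, B3=T, B4=T, B5=T, B6=T, B6=F, B7=F
run #5 (d=-1, s=0, x=3) runs B2->E, B1->T, B4->T, B5->F, B6->T, B6->T, B6->T, B6->T, B6->F, B7->F; records B1=T, B2=E, B4=T, B5=F, B6=T, B6=F, B7=F
run #6 (d=0, s=1, x=5) runs B2->S, B1->F, B3->T, B4->T, B5->T, B6->T, B6->T, B6->F, B7->F; records B1=F, B2=S, B3=T, B4=T, B5=T, B6=T, B6=F, B7=F
run #7 (d=-2, s=2, x=5) runs B2->S, B1->F, B3->F, B4->F, B6->F, B7->T; records B1=F, B2=S, B3=F, B4=F, B6=F, B7=T
run #8 (d=0, s=2, x=3) runs B2->E, B1->T, B4->T, B5->T, B6->T, B6->T, B6->F, B7->F; records B1=T, B2=E, B4=T, B5=T, B6=T, B6=F, B7=F
union over the pool: B1=T, B1=F, B2=S, B2=E, B3=T, B3=F, B4=T, B4=F, B5=T, B5=F, B6=T, B6=F, B7=T, B7=F
uncovered (0 of 14): none

Answer: none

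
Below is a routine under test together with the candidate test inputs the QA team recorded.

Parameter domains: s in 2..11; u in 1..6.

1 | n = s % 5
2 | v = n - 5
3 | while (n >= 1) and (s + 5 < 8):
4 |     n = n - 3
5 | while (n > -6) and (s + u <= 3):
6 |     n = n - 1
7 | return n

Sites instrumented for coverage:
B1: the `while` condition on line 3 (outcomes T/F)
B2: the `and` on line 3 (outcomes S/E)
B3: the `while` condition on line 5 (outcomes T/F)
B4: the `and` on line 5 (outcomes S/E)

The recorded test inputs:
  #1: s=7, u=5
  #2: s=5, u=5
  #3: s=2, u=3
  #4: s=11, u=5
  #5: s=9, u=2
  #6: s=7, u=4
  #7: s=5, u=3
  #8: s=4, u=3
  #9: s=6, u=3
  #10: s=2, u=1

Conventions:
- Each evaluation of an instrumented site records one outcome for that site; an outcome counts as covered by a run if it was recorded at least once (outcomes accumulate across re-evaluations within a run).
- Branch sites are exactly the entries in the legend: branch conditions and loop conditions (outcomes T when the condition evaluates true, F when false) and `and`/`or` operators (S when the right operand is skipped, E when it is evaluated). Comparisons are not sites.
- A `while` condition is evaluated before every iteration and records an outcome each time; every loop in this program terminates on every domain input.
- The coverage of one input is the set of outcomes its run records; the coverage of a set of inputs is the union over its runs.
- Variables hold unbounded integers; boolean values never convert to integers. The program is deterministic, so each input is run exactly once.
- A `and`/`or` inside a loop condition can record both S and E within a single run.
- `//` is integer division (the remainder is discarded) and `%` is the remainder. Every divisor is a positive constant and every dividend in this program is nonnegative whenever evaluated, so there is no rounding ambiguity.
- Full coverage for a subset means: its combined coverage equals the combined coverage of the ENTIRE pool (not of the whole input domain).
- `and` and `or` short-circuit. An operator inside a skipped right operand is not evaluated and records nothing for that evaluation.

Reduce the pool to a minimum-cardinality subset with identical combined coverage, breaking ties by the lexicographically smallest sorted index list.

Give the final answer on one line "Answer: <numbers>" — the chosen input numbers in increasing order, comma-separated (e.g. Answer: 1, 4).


run #1 (s=7, u=5) runs B2->E, B1->F, B4->E, B3->F; records B1=F, B2=E, B3=F, B4=E
run #2 (s=5, u=5) runs B2->S, B1->F, B4->E, B3->F; records B1=F, B2=S, B3=F, B4=E
run #3 (s=2, u=3) runs B2->E, B1->T, B2->S, B1->F, B4->E, B3->F; records B1=T, B1=F, B2=S, B2=E, B3=F, B4=E
run #4 (s=11, u=5) runs B2->E, B1->F, B4->E, B3->F; records B1=F, B2=E, B3=F, B4=E
run #5 (s=9, u=2) runs B2->E, B1->F, B4->E, B3->F; records B1=F, B2=E, B3=F, B4=E
run #6 (s=7, u=4) runs B2->E, B1->F, B4->E, B3->F; records B1=F, B2=E, B3=F, B4=E
run #7 (s=5, u=3) runs B2->S, B1->F, B4->E, B3->F; records B1=F, B2=S, B3=F, B4=E
run #8 (s=4, u=3) runs B2->E, B1->F, B4->E, B3->F; records B1=F, B2=E, B3=F, B4=E
run #9 (s=6, u=3) runs B2->E, B1->F, B4->E, B3->F; records B1=F, B2=E, B3=F, B4=E
run #10 (s=2, u=1) runs B2->E, B1->T, B2->S, B1->F, B4->E, B3->T, B4->E, B3->T, B4->E, B3->T, B4->E, B3->T, B4->E, B3->T, ...; records B1=T, B1=F, B2=S, B2=E, B3=T, B3=F, B4=S, B4=E
union over all inputs: B1=T, B1=F, B2=S, B2=E, B3=T, B3=F, B4=S, B4=E (8 outcomes)
the canonical winner is {10}: size 1, full 8-outcome coverage, earliest index list among size-1 covers
Answer: 10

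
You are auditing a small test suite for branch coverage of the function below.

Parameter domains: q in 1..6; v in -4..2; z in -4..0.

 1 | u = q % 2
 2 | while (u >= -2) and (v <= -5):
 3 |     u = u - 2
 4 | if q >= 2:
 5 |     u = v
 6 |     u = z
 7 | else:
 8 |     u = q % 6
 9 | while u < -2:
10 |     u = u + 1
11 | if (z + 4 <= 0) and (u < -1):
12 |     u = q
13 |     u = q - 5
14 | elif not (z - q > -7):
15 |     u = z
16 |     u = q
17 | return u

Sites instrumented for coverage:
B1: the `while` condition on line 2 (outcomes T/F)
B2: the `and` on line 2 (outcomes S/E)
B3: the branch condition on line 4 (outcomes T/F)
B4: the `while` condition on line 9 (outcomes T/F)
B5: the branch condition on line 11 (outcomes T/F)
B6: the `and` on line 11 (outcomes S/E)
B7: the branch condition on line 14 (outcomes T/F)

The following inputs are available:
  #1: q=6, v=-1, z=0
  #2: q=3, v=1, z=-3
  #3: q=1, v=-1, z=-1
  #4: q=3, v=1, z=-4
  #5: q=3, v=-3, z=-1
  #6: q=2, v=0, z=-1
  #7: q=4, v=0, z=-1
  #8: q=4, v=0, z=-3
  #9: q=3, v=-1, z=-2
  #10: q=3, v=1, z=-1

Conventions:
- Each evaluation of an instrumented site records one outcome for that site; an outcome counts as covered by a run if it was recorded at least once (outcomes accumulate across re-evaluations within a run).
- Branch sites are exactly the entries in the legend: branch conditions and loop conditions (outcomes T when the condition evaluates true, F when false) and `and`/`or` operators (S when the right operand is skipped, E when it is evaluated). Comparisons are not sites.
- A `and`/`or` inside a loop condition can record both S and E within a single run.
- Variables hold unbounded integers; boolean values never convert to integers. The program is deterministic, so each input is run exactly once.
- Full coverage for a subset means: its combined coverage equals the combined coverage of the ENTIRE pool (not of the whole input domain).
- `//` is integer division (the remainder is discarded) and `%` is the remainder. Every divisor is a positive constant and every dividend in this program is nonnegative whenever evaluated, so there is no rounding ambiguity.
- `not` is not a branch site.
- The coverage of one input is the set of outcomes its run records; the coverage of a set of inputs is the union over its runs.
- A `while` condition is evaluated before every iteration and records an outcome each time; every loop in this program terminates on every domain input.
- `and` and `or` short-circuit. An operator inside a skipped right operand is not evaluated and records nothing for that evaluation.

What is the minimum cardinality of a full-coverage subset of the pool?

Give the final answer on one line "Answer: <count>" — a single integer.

run #1 (q=6, v=-1, z=0) runs B2->E, B1->F, B3->T, B4->F, B6->S, B5->F, B7->F; records B1=F, B2=E, B3=T, B4=F, B5=F, B6=S, B7=F
run #2 (q=3, v=1, z=-3) runs B2->E, B1->F, B3->T, B4->T, B4->F, B6->S, B5->F, B7->F; records B1=F, B2=E, B3=T, B4=T, B4=F, B5=F, B6=S, B7=F
run #3 (q=1, v=-1, z=-1) runs B2->E, B1->F, B3->F, B4->F, B6->S, B5->F, B7->F; records B1=F, B2=E, B3=F, B4=F, B5=F, B6=S, B7=F
run #4 (q=3, v=1, z=-4) runs B2->E, B1->F, B3->T, B4->T, B4->T, B4->F, B6->E, B5->T; records B1=F, B2=E, B3=T, B4=T, B4=F, B5=T, B6=E
run #5 (q=3, v=-3, z=-1) runs B2->E, B1->F, B3->T, B4->F, B6->S, B5->F, B7->F; records B1=F, B2=E, B3=T, B4=F, B5=F, B6=S, B7=F
run #6 (q=2, v=0, z=-1) runs B2->E, B1->F, B3->T, B4->F, B6->S, B5->F, B7->F; records B1=F, B2=E, B3=T, B4=F, B5=F, B6=S, B7=F
run #7 (q=4, v=0, z=-1) runs B2->E, B1->F, B3->T, B4->F, B6->S, B5->F, B7->F; records B1=F, B2=E, B3=T, B4=F, B5=F, B6=S, B7=F
run #8 (q=4, v=0, z=-3) runs B2->E, B1->F, B3->T, B4->T, B4->F, B6->S, B5->F, B7->T; records B1=F, B2=E, B3=T, B4=T, B4=F, B5=F, B6=S, B7=T
run #9 (q=3, v=-1, z=-2) runs B2->E, B1->F, B3->T, B4->F, B6->S, B5->F, B7->F; records B1=F, B2=E, B3=T, B4=F, B5=F, B6=S, B7=F
run #10 (q=3, v=1, z=-1) runs B2->E, B1->F, B3->T, B4->F, B6->S, B5->F, B7->F; records B1=F, B2=E, B3=T, B4=F, B5=F, B6=S, B7=F
union over all inputs: B1=F, B2=E, B3=T, B3=F, B4=T, B4=F, B5=T, B5=F, B6=S, B6=E, B7=T, B7=F (12 outcomes)
every size-1 subset falls short of the 12 outcomes (best: 8/12)
every size-2 subset falls short of the 12 outcomes (best: 11/12)
size 3: inputs {3, 4, 8} cover all 12 outcomes, and no lexicographically smaller subset of this size does

Answer: 3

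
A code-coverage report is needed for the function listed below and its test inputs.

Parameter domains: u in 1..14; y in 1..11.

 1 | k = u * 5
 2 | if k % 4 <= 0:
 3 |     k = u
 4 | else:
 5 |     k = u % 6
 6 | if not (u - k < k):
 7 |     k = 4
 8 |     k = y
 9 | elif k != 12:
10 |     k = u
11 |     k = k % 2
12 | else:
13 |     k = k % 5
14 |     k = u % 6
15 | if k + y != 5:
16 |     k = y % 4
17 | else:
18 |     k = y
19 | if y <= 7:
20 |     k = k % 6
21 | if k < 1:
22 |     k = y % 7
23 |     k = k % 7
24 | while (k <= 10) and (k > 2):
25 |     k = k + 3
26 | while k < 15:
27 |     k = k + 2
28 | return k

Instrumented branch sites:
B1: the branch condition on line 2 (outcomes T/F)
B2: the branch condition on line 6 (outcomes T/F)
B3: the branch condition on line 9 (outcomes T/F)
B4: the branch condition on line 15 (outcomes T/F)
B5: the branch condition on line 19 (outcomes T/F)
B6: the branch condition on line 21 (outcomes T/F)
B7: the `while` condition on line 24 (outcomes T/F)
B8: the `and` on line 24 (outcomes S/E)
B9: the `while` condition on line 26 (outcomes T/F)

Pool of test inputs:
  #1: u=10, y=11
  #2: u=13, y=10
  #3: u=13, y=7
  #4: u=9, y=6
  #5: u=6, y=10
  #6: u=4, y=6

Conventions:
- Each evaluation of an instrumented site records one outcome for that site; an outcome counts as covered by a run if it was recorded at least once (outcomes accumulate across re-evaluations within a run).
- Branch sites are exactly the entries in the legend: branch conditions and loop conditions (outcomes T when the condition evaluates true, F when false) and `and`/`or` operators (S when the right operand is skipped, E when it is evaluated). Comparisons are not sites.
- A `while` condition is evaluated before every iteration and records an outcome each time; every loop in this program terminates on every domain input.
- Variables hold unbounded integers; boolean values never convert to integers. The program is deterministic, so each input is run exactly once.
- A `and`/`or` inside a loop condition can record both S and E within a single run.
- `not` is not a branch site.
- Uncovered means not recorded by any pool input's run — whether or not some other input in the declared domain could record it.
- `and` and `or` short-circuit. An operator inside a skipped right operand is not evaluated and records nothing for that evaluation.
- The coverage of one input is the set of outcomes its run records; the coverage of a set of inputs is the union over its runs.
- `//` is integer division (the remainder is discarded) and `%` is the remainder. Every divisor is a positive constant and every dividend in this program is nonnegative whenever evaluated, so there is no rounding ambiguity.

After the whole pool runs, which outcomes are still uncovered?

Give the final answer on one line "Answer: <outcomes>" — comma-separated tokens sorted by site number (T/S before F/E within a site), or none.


run #1 (u=10, y=11) runs B1->F, B2->T, B4->T, B5->F, B6->F, B8->E, B7->T, B8->E, B7->T, B8->E, B7->T, B8->S, B7->F, B9->T, ...; records B1=F, B2=T, B4=T, B5=F, B6=F, B7=T, B7=F, B8=S, B8=E, B9=T, B9=F
run #2 (u=13, y=10) runs B1->F, B2->T, B4->T, B5->F, B6->F, B8->E, B7->F, B9->T, B9->T, B9->T, B9->T, B9->T, B9->T, B9->T, ...; records B1=F, B2=T, B4=T, B5=F, B6=F, B7=F, B8=E, B9=T, B9=F
run #3 (u=13, y=7) runs B1->F, B2->T, B4->T, B5->T, B6->F, B8->E, B7->T, B8->E, B7->T, B8->E, B7->T, B8->S, B7->F, B9->T, ...; records B1=F, B2=T, B4=T, B5=T, B6=F, B7=T, B7=F, B8=S, B8=E, B9=T, B9=F
run #4 (u=9, y=6) runs B1->F, B2->T, B4->T, B5->T, B6->F, B8->E, B7->F, B9->T, B9->T, B9->T, B9->T, B9->T, B9->T, B9->T, ...; records B1=F, B2=T, B4=T, B5=T, B6=F, B7=F, B8=E, B9=T, B9=F
run #5 (u=6, y=10) runs B1->F, B2->T, B4->T, B5->F, B6->F, B8->E, B7->F, B9->T, B9->T, B9->T, B9->T, B9->T, B9->T, B9->T, ...; records B1=F, B2=T, B4=T, B5=F, B6=F, B7=F, B8=E, B9=T, B9=F
run #6 (u=4, y=6) runs B1->T, B2->F, B3->T, B4->T, B5->T, B6->F, B8->E, B7->F, B9->T, B9->T, B9->T, B9->T, B9->T, B9->T, ...; records B1=T, B2=F, B3=T, B4=T, B5=T, B6=F, B7=F, B8=E, B9=T, B9=F
union over the pool: B1=T, B1=F, B2=T, B2=F, B3=T, B4=T, B5=T, B5=F, B6=F, B7=T, B7=F, B8=S, B8=E, B9=T, B9=F
uncovered (3 of 18): B3=F, B4=F, B6=T
Answer: B3=F, B4=F, B6=T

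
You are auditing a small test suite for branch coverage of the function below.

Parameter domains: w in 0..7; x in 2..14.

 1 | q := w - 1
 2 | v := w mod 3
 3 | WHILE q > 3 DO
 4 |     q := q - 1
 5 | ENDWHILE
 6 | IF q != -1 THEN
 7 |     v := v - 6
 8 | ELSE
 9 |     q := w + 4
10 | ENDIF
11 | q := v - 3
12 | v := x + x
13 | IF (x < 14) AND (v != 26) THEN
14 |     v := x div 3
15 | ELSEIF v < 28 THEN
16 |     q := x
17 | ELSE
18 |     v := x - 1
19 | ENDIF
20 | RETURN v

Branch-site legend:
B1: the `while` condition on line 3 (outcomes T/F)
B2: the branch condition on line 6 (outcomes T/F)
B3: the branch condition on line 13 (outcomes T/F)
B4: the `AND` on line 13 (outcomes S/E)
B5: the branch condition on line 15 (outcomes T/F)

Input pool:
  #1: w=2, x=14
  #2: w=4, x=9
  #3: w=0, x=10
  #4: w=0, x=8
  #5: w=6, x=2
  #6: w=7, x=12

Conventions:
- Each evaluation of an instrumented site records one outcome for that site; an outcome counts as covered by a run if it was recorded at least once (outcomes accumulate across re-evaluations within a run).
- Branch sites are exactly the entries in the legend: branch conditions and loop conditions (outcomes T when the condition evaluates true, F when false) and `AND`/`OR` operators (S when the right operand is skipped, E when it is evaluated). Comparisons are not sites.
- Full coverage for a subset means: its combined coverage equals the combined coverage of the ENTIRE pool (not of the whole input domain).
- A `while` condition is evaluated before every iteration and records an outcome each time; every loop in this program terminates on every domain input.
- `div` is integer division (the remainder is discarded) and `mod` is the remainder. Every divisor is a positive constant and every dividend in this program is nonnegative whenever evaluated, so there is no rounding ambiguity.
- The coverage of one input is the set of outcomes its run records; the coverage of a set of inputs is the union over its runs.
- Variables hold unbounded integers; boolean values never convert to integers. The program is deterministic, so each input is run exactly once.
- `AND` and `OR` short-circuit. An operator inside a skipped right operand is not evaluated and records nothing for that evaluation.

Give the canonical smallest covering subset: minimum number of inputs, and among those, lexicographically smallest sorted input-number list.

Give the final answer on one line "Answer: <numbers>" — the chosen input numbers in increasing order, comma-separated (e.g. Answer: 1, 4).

#1 (w=2, x=14) -> covered: B1=F, B2=T, B3=F, B4=S, B5=F
#2 (w=4, x=9) -> covered: B1=F, B2=T, B3=T, B4=E
#3 (w=0, x=10) -> covered: B1=F, B2=F, B3=T, B4=E
#4 (w=0, x=8) -> covered: B1=F, B2=F, B3=T, B4=E
#5 (w=6, x=2) -> covered: B1=T, B1=F, B2=T, B3=T, B4=E
#6 (w=7, x=12) -> covered: B1=T, B1=F, B2=T, B3=T, B4=E
the full pool covers 9 outcomes: B1=T, B1=F, B2=T, B2=F, B3=T, B3=F, B4=S, B4=E, B5=F
checked all size-1 subsets: none covers 9 outcomes (max 5/9)
checked all size-2 subsets: none covers 9 outcomes (max 8/9)
inputs {1, 3, 5} (size 3) cover everything; no size-3 subset with a lexicographically smaller index list covers all 9

Answer: 1, 3, 5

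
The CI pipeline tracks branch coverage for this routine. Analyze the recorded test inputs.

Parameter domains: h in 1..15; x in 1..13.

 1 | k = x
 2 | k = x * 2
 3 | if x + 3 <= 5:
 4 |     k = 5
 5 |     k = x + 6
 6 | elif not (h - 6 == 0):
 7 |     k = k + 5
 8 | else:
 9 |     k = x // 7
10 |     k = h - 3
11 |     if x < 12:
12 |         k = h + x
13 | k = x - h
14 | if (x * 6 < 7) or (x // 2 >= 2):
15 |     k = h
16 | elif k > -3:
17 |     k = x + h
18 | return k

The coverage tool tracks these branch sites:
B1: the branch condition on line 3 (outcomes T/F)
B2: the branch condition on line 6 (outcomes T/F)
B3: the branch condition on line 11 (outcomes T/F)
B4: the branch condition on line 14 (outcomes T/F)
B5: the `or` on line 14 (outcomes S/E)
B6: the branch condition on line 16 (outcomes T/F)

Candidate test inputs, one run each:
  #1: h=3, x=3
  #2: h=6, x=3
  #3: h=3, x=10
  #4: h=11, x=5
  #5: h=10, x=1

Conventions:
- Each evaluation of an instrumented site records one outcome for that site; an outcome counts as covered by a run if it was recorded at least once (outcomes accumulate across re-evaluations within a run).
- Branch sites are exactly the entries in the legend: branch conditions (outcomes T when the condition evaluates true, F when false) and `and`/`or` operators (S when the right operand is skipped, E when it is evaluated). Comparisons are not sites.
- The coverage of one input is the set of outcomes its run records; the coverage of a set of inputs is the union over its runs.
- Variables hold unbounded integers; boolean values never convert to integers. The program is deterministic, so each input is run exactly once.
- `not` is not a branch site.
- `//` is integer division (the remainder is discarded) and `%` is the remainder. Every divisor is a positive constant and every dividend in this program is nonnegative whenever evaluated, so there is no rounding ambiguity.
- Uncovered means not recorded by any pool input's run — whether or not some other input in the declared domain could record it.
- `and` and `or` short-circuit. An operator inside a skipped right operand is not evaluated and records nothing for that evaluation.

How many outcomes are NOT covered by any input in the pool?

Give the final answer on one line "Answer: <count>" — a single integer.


input #1, h=3, x=3: events B1->F, B2->T, B5->E, B4->F, B6->T; outcomes B1=F, B2=T, B4=F, B5=E, B6=T
input #2, h=6, x=3: events B1->F, B2->F, B3->T, B5->E, B4->F, B6->F; outcomes B1=F, B2=F, B3=T, B4=F, B5=E, B6=F
input #3, h=3, x=10: events B1->F, B2->T, B5->E, B4->T; outcomes B1=F, B2=T, B4=T, B5=E
input #4, h=11, x=5: events B1->F, B2->T, B5->E, B4->T; outcomes B1=F, B2=T, B4=T, B5=E
input #5, h=10, x=1: events B1->T, B5->S, B4->T; outcomes B1=T, B4=T, B5=S
union over the pool: B1=T, B1=F, B2=T, B2=F, B3=T, B4=T, B4=F, B5=S, B5=E, B6=T, B6=F
uncovered (1 of 12): B3=F
Answer: 1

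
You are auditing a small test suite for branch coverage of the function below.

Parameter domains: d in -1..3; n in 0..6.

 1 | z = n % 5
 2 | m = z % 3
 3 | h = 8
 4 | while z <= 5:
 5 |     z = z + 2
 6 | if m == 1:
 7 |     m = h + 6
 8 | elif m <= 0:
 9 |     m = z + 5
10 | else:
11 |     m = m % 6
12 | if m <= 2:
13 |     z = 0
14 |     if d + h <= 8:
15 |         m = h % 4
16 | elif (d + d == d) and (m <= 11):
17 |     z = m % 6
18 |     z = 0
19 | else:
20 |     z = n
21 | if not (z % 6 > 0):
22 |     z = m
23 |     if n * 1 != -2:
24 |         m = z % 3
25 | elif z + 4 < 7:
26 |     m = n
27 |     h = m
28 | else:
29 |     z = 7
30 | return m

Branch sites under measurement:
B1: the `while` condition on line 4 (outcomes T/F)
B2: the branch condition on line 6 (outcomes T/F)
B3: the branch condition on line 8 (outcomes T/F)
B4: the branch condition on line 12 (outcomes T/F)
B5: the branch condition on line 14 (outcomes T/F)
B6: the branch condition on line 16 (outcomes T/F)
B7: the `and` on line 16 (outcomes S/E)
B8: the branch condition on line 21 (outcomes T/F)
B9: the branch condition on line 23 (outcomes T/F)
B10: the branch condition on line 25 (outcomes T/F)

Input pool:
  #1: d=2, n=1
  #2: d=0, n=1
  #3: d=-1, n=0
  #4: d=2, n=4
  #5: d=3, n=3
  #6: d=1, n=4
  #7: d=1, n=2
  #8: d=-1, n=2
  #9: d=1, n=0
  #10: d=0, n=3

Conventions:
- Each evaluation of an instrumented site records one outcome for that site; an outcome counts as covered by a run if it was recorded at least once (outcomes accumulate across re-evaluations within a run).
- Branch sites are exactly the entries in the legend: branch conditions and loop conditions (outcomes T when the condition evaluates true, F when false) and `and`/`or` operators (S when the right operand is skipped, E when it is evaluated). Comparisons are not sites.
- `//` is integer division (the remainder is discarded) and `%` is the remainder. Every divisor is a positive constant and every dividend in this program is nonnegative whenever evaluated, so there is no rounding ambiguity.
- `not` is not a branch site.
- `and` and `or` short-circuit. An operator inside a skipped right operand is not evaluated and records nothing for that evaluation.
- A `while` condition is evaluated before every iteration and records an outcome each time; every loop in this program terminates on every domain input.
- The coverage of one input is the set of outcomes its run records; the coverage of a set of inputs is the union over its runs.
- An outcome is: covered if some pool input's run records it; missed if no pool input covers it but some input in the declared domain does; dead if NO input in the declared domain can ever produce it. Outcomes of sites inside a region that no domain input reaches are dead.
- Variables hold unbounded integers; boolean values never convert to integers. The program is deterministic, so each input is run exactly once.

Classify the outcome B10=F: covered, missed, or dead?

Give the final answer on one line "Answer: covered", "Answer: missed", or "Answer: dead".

B10=F is recorded by pool input(s) 4, 5, 6, 10 -> covered

Answer: covered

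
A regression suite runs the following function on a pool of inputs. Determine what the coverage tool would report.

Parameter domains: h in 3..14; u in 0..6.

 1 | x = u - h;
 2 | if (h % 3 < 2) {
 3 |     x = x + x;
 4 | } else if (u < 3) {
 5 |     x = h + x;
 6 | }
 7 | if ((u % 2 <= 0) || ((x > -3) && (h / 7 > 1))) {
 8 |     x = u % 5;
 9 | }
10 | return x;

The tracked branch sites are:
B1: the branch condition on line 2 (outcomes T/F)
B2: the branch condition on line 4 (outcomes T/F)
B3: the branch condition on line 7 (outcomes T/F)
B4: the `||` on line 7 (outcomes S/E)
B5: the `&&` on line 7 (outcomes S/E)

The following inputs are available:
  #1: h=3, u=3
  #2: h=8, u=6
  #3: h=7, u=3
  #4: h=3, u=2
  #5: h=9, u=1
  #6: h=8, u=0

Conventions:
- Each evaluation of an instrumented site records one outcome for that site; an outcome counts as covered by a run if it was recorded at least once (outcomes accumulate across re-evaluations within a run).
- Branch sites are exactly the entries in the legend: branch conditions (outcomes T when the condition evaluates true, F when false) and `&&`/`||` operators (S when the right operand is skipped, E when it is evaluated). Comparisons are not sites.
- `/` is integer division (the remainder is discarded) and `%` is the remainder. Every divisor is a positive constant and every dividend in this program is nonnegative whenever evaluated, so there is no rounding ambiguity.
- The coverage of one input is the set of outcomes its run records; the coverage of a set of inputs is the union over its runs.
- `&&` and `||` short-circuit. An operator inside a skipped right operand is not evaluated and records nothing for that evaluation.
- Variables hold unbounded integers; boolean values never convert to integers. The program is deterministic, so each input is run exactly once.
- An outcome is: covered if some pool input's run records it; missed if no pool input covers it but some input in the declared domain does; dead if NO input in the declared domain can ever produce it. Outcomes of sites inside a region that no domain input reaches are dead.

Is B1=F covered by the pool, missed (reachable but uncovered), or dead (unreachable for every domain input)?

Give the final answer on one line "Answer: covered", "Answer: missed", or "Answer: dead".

B1=F is recorded by pool input(s) 2, 6 -> covered

Answer: covered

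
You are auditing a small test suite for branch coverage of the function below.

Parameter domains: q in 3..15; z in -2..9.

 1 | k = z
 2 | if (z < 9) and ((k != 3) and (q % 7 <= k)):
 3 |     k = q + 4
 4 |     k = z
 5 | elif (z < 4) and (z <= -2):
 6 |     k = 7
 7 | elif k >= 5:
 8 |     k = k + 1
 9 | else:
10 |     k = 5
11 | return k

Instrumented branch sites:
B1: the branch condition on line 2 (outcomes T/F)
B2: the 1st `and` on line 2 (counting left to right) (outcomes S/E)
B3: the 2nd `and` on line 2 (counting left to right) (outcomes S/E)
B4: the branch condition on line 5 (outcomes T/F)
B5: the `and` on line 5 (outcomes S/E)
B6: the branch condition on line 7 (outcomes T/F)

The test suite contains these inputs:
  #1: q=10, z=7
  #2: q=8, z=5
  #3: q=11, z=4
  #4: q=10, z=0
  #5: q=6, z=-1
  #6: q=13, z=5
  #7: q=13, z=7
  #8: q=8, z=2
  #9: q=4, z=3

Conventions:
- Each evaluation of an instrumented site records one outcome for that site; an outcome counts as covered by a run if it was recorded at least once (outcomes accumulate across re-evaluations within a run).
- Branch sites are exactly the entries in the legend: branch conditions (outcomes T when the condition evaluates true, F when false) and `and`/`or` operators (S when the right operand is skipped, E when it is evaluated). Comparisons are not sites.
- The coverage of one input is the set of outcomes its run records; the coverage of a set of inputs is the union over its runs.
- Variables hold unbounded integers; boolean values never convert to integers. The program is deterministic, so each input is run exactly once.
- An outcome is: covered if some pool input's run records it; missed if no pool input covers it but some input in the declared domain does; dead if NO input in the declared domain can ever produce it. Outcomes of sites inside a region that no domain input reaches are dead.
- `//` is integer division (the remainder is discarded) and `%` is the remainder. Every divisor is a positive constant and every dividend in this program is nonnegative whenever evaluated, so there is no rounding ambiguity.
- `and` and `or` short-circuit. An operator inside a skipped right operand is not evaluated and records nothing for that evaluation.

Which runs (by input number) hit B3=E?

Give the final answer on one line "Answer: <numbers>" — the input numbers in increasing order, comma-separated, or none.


input #1 (q=10, z=7): covers B3=E
input #2 (q=8, z=5): covers B3=E
input #3 (q=11, z=4): covers B3=E
input #4 (q=10, z=0): covers B3=E
input #5 (q=6, z=-1): covers B3=E
input #6 (q=13, z=5): covers B3=E
input #7 (q=13, z=7): covers B3=E
input #8 (q=8, z=2): covers B3=E
input #9 (q=4, z=3): misses B3=E
Answer: 1, 2, 3, 4, 5, 6, 7, 8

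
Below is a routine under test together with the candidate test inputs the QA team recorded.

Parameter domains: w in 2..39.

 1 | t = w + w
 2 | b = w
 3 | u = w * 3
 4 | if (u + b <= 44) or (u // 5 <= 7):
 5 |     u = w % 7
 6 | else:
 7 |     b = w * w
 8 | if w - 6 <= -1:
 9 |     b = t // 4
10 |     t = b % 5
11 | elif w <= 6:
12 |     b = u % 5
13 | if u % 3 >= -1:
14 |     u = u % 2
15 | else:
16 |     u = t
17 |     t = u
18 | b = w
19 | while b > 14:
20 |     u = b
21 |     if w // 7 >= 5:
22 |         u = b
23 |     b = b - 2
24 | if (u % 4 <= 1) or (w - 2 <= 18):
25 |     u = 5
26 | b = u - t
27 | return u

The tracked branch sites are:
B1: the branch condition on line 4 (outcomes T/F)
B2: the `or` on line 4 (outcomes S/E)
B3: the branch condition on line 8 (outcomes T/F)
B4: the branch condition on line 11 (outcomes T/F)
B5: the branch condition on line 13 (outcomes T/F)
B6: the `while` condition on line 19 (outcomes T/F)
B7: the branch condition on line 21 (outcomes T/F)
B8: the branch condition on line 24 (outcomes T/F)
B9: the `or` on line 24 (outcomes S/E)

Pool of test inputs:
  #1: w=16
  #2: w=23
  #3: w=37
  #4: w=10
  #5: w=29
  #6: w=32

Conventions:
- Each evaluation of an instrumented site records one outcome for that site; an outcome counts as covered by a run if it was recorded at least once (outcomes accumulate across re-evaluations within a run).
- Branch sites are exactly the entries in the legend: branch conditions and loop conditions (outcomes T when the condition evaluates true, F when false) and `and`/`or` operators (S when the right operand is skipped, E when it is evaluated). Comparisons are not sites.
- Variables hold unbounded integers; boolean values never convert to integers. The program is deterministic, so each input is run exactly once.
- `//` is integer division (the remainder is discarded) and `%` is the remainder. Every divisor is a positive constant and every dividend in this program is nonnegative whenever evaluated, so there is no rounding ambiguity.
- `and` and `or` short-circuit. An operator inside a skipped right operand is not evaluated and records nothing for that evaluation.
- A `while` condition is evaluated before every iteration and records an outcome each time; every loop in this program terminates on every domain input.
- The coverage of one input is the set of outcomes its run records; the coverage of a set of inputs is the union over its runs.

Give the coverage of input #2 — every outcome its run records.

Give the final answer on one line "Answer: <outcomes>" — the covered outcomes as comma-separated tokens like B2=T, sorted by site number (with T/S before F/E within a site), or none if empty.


Tracing the run of input #2 (w=23):
  B2->E, B1->F, B3->F, B4->F, B5->T, B6->T, B7->F, B6->T, B7->F, B6->T
  B7->F, B6->T, B7->F, B6->T, B7->F, B6->F, B9->E, B8->F
as a set, this run covers: B1=F, B2=E, B3=F, B4=F, B5=T, B6=T, B6=F, B7=F, B8=F, B9=E
Answer: B1=F, B2=E, B3=F, B4=F, B5=T, B6=T, B6=F, B7=F, B8=F, B9=E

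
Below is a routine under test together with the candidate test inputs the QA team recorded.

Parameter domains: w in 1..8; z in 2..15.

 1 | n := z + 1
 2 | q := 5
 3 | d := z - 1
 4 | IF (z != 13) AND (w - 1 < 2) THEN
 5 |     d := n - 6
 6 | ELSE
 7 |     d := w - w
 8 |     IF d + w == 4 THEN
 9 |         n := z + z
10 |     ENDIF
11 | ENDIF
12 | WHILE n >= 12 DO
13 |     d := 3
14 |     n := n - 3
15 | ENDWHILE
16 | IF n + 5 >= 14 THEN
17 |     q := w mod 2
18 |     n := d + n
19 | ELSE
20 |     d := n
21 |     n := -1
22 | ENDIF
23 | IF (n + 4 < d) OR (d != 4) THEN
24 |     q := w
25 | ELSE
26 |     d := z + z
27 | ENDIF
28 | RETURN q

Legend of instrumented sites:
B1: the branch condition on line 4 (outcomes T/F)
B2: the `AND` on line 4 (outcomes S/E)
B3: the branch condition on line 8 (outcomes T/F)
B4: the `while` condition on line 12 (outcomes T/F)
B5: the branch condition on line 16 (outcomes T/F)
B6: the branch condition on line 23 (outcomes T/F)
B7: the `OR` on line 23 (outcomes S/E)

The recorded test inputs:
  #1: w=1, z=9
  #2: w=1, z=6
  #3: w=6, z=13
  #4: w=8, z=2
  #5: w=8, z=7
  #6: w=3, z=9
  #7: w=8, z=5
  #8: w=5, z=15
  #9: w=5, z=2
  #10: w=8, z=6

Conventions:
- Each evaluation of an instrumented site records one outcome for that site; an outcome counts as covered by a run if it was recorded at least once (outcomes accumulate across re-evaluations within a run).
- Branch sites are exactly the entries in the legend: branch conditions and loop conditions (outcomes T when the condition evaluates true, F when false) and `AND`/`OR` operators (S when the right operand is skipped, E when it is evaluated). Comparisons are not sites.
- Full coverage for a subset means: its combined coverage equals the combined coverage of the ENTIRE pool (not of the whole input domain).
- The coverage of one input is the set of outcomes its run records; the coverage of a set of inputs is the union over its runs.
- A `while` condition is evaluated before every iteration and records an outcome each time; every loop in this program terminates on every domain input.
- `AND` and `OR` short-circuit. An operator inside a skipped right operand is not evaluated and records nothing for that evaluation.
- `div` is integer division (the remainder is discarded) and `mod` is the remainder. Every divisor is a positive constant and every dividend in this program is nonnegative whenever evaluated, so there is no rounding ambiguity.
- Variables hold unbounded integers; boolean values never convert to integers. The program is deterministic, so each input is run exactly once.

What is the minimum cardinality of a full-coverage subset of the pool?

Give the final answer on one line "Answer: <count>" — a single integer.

input #1 (w=1, z=9): events B2->E, B1->T, B4->F, B5->T, B7->E, B6->F; covers B1=T, B2=E, B4=F, B5=T, B6=F, B7=E
input #2 (w=1, z=6): events B2->E, B1->T, B4->F, B5->F, B7->S, B6->T; covers B1=T, B2=E, B4=F, B5=F, B6=T, B7=S
input #3 (w=6, z=13): events B2->S, B1->F, B3->F, B4->T, B4->F, B5->T, B7->E, B6->T; covers B1=F, B2=S, B3=F, B4=T, B4=F, B5=T, B6=T, B7=E
input #4 (w=8, z=2): events B2->E, B1->F, B3->F, B4->F, B5->F, B7->E, B6->T; covers B1=F, B2=E, B3=F, B4=F, B5=F, B6=T, B7=E
input #5 (w=8, z=7): events B2->E, B1->F, B3->F, B4->F, B5->F, B7->S, B6->T; covers B1=F, B2=E, B3=F, B4=F, B5=F, B6=T, B7=S
input #6 (w=3, z=9): events B2->E, B1->F, B3->F, B4->F, B5->T, B7->E, B6->T; covers B1=F, B2=E, B3=F, B4=F, B5=T, B6=T, B7=E
input #7 (w=8, z=5): events B2->E, B1->F, B3->F, B4->F, B5->F, B7->S, B6->T; covers B1=F, B2=E, B3=F, B4=F, B5=F, B6=T, B7=S
input #8 (w=5, z=15): events B2->E, B1->F, B3->F, B4->T, B4->T, B4->F, B5->T, B7->E, B6->T; covers B1=F, B2=E, B3=F, B4=T, B4=F, B5=T, B6=T, B7=E
input #9 (w=5, z=2): events B2->E, B1->F, B3->F, B4->F, B5->F, B7->E, B6->T; covers B1=F, B2=E, B3=F, B4=F, B5=F, B6=T, B7=E
input #10 (w=8, z=6): events B2->E, B1->F, B3->F, B4->F, B5->F, B7->S, B6->T; covers B1=F, B2=E, B3=F, B4=F, B5=F, B6=T, B7=S
the full pool covers 13 outcomes: B1=T, B1=F, B2=S, B2=E, B3=F, B4=T, B4=F, B5=T, B5=F, B6=T, B6=F, B7=S, B7=E
every size-1 subset falls short of the 13 outcomes (best: 8/13)
every size-2 subset falls short of the 13 outcomes (best: 12/13)
inputs {1, 2, 3} (size 3) cover everything; no size-3 subset with a lexicographically smaller index list covers all 13

Answer: 3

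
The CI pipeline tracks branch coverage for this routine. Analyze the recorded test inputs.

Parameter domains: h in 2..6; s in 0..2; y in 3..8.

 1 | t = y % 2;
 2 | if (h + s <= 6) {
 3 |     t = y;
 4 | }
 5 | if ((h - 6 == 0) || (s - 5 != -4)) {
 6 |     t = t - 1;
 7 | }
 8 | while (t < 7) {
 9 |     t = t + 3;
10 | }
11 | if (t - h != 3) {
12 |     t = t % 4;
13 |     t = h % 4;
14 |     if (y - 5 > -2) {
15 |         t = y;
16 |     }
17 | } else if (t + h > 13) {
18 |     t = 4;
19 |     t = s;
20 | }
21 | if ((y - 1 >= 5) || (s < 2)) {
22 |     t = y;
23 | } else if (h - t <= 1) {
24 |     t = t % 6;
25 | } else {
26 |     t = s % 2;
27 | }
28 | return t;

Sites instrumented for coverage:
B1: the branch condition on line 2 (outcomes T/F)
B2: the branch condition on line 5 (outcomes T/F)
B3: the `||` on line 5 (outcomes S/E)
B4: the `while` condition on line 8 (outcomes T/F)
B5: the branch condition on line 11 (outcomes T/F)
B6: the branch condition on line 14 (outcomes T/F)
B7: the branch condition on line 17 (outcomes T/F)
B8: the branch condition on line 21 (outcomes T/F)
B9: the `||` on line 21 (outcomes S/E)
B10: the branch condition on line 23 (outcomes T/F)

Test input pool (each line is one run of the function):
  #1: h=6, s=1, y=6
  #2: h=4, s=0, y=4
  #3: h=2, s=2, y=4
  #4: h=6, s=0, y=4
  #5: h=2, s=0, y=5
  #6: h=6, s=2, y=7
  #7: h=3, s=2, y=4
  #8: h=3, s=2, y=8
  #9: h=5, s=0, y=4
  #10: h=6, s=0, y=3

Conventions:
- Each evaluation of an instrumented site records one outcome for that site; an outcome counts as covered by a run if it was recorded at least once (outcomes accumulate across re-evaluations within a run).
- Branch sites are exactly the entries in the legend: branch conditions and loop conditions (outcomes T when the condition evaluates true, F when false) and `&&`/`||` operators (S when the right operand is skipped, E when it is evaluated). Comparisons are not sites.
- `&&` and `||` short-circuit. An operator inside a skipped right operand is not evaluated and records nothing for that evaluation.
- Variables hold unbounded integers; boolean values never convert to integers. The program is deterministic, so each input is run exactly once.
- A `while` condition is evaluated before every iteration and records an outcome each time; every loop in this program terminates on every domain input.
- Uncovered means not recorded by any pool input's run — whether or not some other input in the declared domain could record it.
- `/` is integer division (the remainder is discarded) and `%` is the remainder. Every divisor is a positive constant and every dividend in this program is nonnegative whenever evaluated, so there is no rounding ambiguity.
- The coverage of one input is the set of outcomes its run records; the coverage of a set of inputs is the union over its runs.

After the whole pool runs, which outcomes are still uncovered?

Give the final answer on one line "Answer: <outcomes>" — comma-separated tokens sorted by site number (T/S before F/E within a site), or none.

run #1 (h=6, s=1, y=6) runs B1->F, B3->S, B2->T, B4->T, B4->T, B4->T, B4->F, B5->T, B6->T, B9->S, B8->T; records B1=F, B2=T, B3=S, B4=T, B4=F, B5=T, B6=T, B8=T, B9=S
run #2 (h=4, s=0, y=4) runs B1->T, B3->E, B2->T, B4->T, B4->T, B4->F, B5->T, B6->T, B9->E, B8->T; records B1=T, B2=T, B3=E, B4=T, B4=F, B5=T, B6=T, B8=T, B9=E
run #3 (h=2, s=2, y=4) runs B1->T, B3->E, B2->T, B4->T, B4->T, B4->F, B5->T, B6->T, B9->E, B8->F, B10->T; records B1=T, B2=T, B3=E, B4=T, B4=F, B5=T, B6=T, B8=F, B9=E, B10=T
run #4 (h=6, s=0, y=4) runs B1->T, B3->S, B2->T, B4->T, B4->T, B4->F, B5->F, B7->T, B9->E, B8->T; records B1=T, B2=T, B3=S, B4=T, B4=F, B5=F, B7=T, B8=T, B9=E
run #5 (h=2, s=0, y=5) runs B1->T, B3->E, B2->T, B4->T, B4->F, B5->T, B6->T, B9->E, B8->T; records B1=T, B2=T, B3=E, B4=T, B4=F, B5=T, B6=T, B8=T, B9=E
run #6 (h=6, s=2, y=7) runs B1->F, B3->S, B2->T, B4->T, B4->T, B4->T, B4->F, B5->F, B7->T, B9->S, B8->T; records B1=F, B2=T, B3=S, B4=T, B4=F, B5=F, B7=T, B8=T, B9=S
run #7 (h=3, s=2, y=4) runs B1->T, B3->E, B2->T, B4->T, B4->T, B4->F, B5->T, B6->T, B9->E, B8->F, B10->T; records B1=T, B2=T, B3=E, B4=T, B4=F, B5=T, B6=T, B8=F, B9=E, B10=T
run #8 (h=3, s=2, y=8) runs B1->T, B3->E, B2->T, B4->F, B5->T, B6->T, B9->S, B8->T; records B1=T, B2=T, B3=E, B4=F, B5=T, B6=T, B8=T, B9=S
run #9 (h=5, s=0, y=4) runs B1->T, B3->E, B2->T, B4->T, B4->T, B4->F, B5->T, B6->T, B9->E, B8->T; records B1=T, B2=T, B3=E, B4=T, B4=F, B5=T, B6=T, B8=T, B9=E
run #10 (h=6, s=0, y=3) runs B1->T, B3->S, B2->T, B4->T, B4->T, B4->F, B5->T, B6->F, B9->E, B8->T; records B1=T, B2=T, B3=S, B4=T, B4=F, B5=T, B6=F, B8=T, B9=E
union over the pool: B1=T, B1=F, B2=T, B3=S, B3=E, B4=T, B4=F, B5=T, B5=F, B6=T, B6=F, B7=T, B8=T, B8=F, B9=S, B9=E, B10=T
uncovered (3 of 20): B2=F, B7=F, B10=F

Answer: B2=F, B7=F, B10=F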